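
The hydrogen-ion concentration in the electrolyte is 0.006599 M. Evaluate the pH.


pH = −log10[H+]
pH = −log10(0.006599) = 2.18

2.18


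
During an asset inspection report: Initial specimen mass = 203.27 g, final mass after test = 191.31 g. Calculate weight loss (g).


Weight loss = initial − final
WL = 203.27 − 191.31 = 11.96 g

11.96 g


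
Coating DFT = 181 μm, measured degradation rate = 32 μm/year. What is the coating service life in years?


Service life = thickness / degradation rate
Life = 181 / 32 = 5.7 years

5.7 years


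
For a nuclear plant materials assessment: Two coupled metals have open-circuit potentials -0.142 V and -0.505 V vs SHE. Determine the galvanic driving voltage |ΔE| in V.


Driving voltage is the absolute potential difference.
|ΔE| = |-0.142 − (-0.505)| = 0.363 V

0.363 V


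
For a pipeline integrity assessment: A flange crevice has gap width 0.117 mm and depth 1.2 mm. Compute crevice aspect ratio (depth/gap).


Aspect ratio = depth / gap
Ratio = 1.2 / 0.117 = 10.3

10.3


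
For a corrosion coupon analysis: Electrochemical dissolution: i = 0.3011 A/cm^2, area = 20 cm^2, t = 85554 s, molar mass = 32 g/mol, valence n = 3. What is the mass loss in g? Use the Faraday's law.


Apply Faraday's law: m = i*A*t*M / (n*F)
Total charge passed Q = i*A*t = 0.3011*20*85554 = 515206.188 C
m = Q*M/(n*F) = 515206.188*32/(3*96485) = 56.95738 g

56.95738 g


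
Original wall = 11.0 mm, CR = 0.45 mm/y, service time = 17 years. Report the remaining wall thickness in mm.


Remaining wall = original − CR × time
t = 11.0 − 0.45*17 = 11.0 − 7.65 = 3.35 mm

3.35 mm


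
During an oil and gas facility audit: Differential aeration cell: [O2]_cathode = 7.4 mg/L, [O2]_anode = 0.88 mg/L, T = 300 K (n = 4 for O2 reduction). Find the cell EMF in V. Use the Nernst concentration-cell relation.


Apply the Nernst concentration-cell relation: E = (RT/nF)*ln(C_cathode/C_anode)
RT/nF = 8.314*300/(4*96485) = 0.00646266 V
ln(7.4/0.88) = 2.12931
E = 0.00646266 * 2.12931 = 0.01376 V

0.01376 V


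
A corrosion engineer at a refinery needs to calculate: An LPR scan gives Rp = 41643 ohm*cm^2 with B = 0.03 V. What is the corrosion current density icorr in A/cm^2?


Apply the Stern-Geary relation: icorr = B / Rp
icorr = 0.03 / 41643 = 7.204×10^-7 A/cm^2

7.204×10^-7 A/cm^2


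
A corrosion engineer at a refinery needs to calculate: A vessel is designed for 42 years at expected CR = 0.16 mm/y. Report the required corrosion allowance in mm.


Corrosion allowance = CR × design life
CA = 0.16 * 42 = 6.72 mm

6.72 mm


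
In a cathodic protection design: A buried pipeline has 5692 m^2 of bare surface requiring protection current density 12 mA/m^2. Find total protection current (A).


I = area * current density, then convert mA → A (÷1000)
I = 5692 * 12 / 1000 = 68.3 A

68.3 A


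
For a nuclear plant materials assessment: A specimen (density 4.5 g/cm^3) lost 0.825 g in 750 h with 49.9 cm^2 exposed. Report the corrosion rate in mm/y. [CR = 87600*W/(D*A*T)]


Apply the mm/y weight-loss relation: CR = 87600 * W / (D * A * T)
Numerator: 87600 * 0.825 = 72270.0
Denominator: 4.5 * 49.9 * 750 = 168412.5
CR = 72270.0 / 168412.5 = 0.42912 mm/y

0.42912 mm/y


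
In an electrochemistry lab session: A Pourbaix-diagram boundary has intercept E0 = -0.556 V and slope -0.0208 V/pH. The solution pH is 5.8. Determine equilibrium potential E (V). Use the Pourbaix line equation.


Apply the Pourbaix line equation: E = E0 + slope*pH
E = -0.556 + (-0.0208)*5.8 = -0.556 + (-0.12064) = -0.67664 V
Rounded to 3 decimal places: E = -0.677 V

-0.677 V


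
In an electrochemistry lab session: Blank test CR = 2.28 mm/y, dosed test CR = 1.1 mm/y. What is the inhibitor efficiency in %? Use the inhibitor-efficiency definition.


Apply the inhibitor-efficiency definition: IE = (CR_blank − CR_inh)/CR_blank × 100
IE = (2.28 − 1.1) / 2.28 × 100
IE = 1.18 / 2.28 × 100 = 51.8 %

51.8 %


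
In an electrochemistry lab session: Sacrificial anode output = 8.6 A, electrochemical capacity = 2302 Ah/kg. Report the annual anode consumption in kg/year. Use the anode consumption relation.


Annual consumption = current * hours per year / capacity
Rate = 8.6 * 8760 / 2302 = 32.7 kg/year

32.7 kg/year


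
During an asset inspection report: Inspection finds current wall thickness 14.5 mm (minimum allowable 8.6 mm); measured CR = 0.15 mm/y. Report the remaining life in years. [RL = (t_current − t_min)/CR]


Apply the remaining-life relation: RL = (t_current − t_min) / CR
RL = (14.5 − 8.6) / 0.15 = 5.9 / 0.15 = 39.3 years

39.3 years


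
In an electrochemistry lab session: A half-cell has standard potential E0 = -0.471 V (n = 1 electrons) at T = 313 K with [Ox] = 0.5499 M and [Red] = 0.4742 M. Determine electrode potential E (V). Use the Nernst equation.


Apply the Nernst equation: E = E0 + (RT/nF)*ln([Ox]/[Red])
Step 1: RT/nF = 8.314*313/(1*96485) = 0.02697085 V
Step 2: [Ox]/[Red] = 0.5499/0.4742 = 1.159637
Step 3: ln(1.159637) = 0.148107
Step 4: correction = 0.02697085 * 0.148107 = 0.004 V
E = -0.471 + 0.004 = -0.467 V

-0.467 V


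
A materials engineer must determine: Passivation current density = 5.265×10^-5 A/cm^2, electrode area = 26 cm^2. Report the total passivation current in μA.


I = i_pass * A, then convert A → μA (×10^6)
I = 5.265×10^-5 * 26 * 10^6 = 1368.9 μA

1368.9 μA


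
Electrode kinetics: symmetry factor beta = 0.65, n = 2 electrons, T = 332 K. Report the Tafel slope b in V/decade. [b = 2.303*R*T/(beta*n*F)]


Apply the Tafel slope relation: b = 2.303*R*T/(beta*n*F)
Numerator: 2.303 * 8.314 * 332 = 6356.85
Denominator: 0.65 * 2 * 96485 = 125430.5
b = 6356.85 / 125430.5 = 0.0507 V/decade

0.0507 V/decade


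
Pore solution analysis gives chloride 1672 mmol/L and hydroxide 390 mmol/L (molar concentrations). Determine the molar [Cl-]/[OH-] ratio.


Threshold parameter = [Cl-] / [OH-] (molar basis; both in mmol/L, so units cancel)
Ratio = 1672 / 390 = 4.29

4.29


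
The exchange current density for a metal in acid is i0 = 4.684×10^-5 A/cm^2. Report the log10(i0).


i0 = 4.684×10^-5 A/cm^2
log10(i0) = -4.329

-4.329


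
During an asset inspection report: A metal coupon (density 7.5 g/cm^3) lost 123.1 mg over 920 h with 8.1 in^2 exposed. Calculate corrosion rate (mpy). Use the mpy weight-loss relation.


Apply the mpy weight-loss relation: CR = 534 * W / (D * A * T)
Numerator: 534 * 123.1 = 65735.4
Denominator: 7.5 * 8.1 * 920 = 55890.0
CR = 65735.4 / 55890.0 = 1.1762 mpy

1.1762 mpy


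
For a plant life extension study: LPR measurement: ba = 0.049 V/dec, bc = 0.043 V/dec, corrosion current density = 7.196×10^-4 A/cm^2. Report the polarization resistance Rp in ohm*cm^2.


Apply the Stern-Geary equation: Rp = ba*bc / (2.303*icorr*(ba+bc))
ba*bc = 0.049*0.043 = 0.002107
ba+bc = 0.092; 2.303*icorr*(ba+bc) = 2.303*7.196×10^-4*0.092 = 1.5246597×10^-4
Rp = 0.002107 / 1.5246597×10^-4 = 13.8 ohm*cm^2

13.8 ohm*cm^2


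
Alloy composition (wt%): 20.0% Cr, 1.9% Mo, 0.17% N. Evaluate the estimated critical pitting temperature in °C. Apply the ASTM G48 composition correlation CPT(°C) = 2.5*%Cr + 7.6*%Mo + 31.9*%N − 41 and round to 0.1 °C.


Apply the ASTM G48 empirical CPT estimate: CPT(°C) = 2.5*%Cr + 7.6*%Mo + 31.9*%N − 41
2.5*20.0 = 50; 7.6*1.9 = 14.44; 31.9*0.17 = 5.423
CPT = 50 + 14.44 + 5.423 − 41 = 28.863 °C
Rounded to 0.1 °C: CPT ≈ 28.9 °C

28.9 °C


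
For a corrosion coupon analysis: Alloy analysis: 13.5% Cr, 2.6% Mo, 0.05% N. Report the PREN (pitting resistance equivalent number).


Apply the PREN formula: PREN = Cr + 3.3*Mo + 16*N
PREN = 13.5 + 3.3*2.6 + 16*0.05
PREN = 13.5 + 8.58 + 0.8 = 22.88

22.88


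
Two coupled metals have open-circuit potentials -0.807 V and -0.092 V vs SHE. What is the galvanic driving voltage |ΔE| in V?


Driving voltage is the absolute potential difference.
|ΔE| = |-0.807 − (-0.092)| = 0.715 V

0.715 V


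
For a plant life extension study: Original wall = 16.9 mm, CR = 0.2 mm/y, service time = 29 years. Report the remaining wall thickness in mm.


Remaining wall = original − CR × time
t = 16.9 − 0.2*29 = 16.9 − 5.8 = 11.1 mm

11.1 mm


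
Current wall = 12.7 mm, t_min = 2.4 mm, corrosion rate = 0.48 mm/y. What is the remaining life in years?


Apply the remaining-life relation: RL = (t_current − t_min) / CR
RL = (12.7 − 2.4) / 0.48 = 10.3 / 0.48 = 21.5 years

21.5 years


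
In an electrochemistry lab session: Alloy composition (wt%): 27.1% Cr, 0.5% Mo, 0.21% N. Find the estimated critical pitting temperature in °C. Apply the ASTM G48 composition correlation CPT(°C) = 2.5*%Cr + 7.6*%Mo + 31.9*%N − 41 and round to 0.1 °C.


Apply the ASTM G48 empirical CPT estimate: CPT(°C) = 2.5*%Cr + 7.6*%Mo + 31.9*%N − 41
2.5*27.1 = 67.75; 7.6*0.5 = 3.8; 31.9*0.21 = 6.699
CPT = 67.75 + 3.8 + 6.699 − 41 = 37.249 °C
Rounded to 0.1 °C: CPT ≈ 37.2 °C

37.2 °C


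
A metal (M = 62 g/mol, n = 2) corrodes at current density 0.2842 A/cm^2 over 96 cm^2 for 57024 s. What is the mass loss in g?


Apply Faraday's law: m = i*A*t*M / (n*F)
Total charge passed Q = i*A*t = 0.2842*96*57024 = 1555797.1968 C
m = Q*M/(n*F) = 1555797.1968*62/(2*96485) = 499.86747 g

499.86747 g


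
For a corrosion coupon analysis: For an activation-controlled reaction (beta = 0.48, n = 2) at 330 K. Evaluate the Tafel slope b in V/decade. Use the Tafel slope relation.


Apply the Tafel slope relation: b = 2.303*R*T/(beta*n*F)
Numerator: 2.303 * 8.314 * 330 = 6318.56
Denominator: 0.48 * 2 * 96485 = 92625.6
b = 6318.56 / 92625.6 = 0.0682 V/decade

0.0682 V/decade


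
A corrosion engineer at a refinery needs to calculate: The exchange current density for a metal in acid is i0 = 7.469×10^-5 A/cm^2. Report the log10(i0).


i0 = 7.469×10^-5 A/cm^2
log10(i0) = -4.127

-4.127


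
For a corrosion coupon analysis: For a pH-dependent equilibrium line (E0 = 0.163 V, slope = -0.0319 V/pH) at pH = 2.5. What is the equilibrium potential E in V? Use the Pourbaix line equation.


Apply the Pourbaix line equation: E = E0 + slope*pH
E = 0.163 + (-0.0319)*2.5 = 0.163 + (-0.07975) = 0.08325 V
Rounded to 4 decimal places: E = 0.0833 V

0.0833 V


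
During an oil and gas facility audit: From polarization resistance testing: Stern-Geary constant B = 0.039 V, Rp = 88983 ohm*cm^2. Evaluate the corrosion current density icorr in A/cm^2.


Apply the Stern-Geary relation: icorr = B / Rp
icorr = 0.039 / 88983 = 4.383×10^-7 A/cm^2

4.383×10^-7 A/cm^2


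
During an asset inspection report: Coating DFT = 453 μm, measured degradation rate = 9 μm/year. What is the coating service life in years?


Service life = thickness / degradation rate
Life = 453 / 9 = 50.3 years

50.3 years


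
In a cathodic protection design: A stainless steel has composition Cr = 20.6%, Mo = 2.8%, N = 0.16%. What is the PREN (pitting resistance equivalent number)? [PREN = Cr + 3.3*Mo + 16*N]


Apply the PREN formula: PREN = Cr + 3.3*Mo + 16*N
PREN = 20.6 + 3.3*2.8 + 16*0.16
PREN = 20.6 + 9.24 + 2.56 = 32.4

32.4


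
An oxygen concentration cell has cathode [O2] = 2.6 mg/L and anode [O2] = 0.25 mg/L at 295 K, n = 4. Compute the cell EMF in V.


Apply the Nernst concentration-cell relation: E = (RT/nF)*ln(C_cathode/C_anode)
RT/nF = 8.314*295/(4*96485) = 0.00635495 V
ln(2.6/0.25) = 2.34181
E = 0.00635495 * 2.34181 = 0.01488 V

0.01488 V


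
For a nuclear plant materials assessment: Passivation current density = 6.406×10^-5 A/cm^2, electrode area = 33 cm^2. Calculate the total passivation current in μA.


I = i_pass * A, then convert A → μA (×10^6)
I = 6.406×10^-5 * 33 * 10^6 = 2113.98 μA

2113.98 μA


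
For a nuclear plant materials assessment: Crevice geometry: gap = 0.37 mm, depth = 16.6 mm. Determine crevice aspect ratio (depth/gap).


Aspect ratio = depth / gap
Ratio = 16.6 / 0.37 = 44.9

44.9


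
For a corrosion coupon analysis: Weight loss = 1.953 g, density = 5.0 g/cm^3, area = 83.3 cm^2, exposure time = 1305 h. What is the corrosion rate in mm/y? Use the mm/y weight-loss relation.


Apply the mm/y weight-loss relation: CR = 87600 * W / (D * A * T)
Numerator: 87600 * 1.953 = 171082.8
Denominator: 5.0 * 83.3 * 1305 = 543532.5
CR = 171082.8 / 543532.5 = 0.314761 mm/y

0.314761 mm/y


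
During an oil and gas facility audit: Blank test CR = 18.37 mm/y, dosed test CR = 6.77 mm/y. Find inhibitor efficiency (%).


Apply the inhibitor-efficiency definition: IE = (CR_blank − CR_inh)/CR_blank × 100
IE = (18.37 − 6.77) / 18.37 × 100
IE = 11.6 / 18.37 × 100 = 63.1 %

63.1 %


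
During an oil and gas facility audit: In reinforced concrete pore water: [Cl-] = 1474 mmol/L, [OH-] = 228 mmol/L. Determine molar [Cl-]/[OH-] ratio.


Threshold parameter = [Cl-] / [OH-] (molar basis; both in mmol/L, so units cancel)
Ratio = 1474 / 228 = 6.46

6.46


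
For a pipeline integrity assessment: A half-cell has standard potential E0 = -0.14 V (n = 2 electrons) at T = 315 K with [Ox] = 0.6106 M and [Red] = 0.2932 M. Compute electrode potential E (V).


Apply the Nernst equation: E = E0 + (RT/nF)*ln([Ox]/[Red])
Step 1: RT/nF = 8.314*315/(2*96485) = 0.01357159 V
Step 2: [Ox]/[Red] = 0.6106/0.2932 = 2.082538
Step 3: ln(2.082538) = 0.733587
Step 4: correction = 0.01357159 * 0.733587 = 0.01 V
E = -0.14 + 0.01 = -0.13 V

-0.13 V


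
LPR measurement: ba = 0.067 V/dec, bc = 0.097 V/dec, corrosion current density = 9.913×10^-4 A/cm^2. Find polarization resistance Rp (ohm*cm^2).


Apply the Stern-Geary equation: Rp = ba*bc / (2.303*icorr*(ba+bc))
ba*bc = 0.067*0.097 = 0.006499
ba+bc = 0.164; 2.303*icorr*(ba+bc) = 2.303*9.913×10^-4*0.164 = 3.7440608×10^-4
Rp = 0.006499 / 3.7440608×10^-4 = 17.36 ohm*cm^2

17.36 ohm*cm^2


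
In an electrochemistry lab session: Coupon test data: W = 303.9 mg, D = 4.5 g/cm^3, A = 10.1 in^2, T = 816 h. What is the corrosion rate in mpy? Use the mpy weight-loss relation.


Apply the mpy weight-loss relation: CR = 534 * W / (D * A * T)
Numerator: 534 * 303.9 = 162282.6
Denominator: 4.5 * 10.1 * 816 = 37087.2
CR = 162282.6 / 37087.2 = 4.3757 mpy

4.3757 mpy


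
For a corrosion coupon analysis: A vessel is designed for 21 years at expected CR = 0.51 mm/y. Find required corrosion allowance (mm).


Corrosion allowance = CR × design life
CA = 0.51 * 21 = 10.71 mm

10.71 mm


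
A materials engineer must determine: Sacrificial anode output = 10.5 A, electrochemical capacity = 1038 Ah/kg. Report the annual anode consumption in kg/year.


Annual consumption = current * hours per year / capacity
Rate = 10.5 * 8760 / 1038 = 88.6 kg/year

88.6 kg/year


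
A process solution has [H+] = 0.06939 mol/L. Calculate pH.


pH = −log10[H+]
pH = −log10(0.06939) = 1.16

1.16


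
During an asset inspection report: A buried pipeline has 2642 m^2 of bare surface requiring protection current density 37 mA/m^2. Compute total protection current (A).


I = area * current density, then convert mA → A (÷1000)
I = 2642 * 37 / 1000 = 97.75 A

97.75 A


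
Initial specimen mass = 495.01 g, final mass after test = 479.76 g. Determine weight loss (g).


Weight loss = initial − final
WL = 495.01 − 479.76 = 15.25 g

15.25 g


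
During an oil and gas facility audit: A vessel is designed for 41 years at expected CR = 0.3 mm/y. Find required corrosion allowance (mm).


Corrosion allowance = CR × design life
CA = 0.3 * 41 = 12.3 mm

12.3 mm


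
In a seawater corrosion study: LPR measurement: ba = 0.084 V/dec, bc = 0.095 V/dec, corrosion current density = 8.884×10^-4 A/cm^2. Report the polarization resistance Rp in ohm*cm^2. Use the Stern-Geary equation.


Apply the Stern-Geary equation: Rp = ba*bc / (2.303*icorr*(ba+bc))
ba*bc = 0.084*0.095 = 0.00798
ba+bc = 0.179; 2.303*icorr*(ba+bc) = 2.303*8.884×10^-4*0.179 = 3.6623135×10^-4
Rp = 0.00798 / 3.6623135×10^-4 = 21.8 ohm*cm^2

21.8 ohm*cm^2


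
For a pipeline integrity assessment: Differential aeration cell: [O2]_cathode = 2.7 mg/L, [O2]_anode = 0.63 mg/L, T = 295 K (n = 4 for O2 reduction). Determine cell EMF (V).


Apply the Nernst concentration-cell relation: E = (RT/nF)*ln(C_cathode/C_anode)
RT/nF = 8.314*295/(4*96485) = 0.00635495 V
ln(2.7/0.63) = 1.45529
E = 0.00635495 * 1.45529 = 0.00925 V

0.00925 V


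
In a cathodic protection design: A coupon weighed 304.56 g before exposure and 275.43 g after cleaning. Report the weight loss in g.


Weight loss = initial − final
WL = 304.56 − 275.43 = 29.13 g

29.13 g


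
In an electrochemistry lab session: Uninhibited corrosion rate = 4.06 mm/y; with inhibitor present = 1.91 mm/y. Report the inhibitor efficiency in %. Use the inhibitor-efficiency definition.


Apply the inhibitor-efficiency definition: IE = (CR_blank − CR_inh)/CR_blank × 100
IE = (4.06 − 1.91) / 4.06 × 100
IE = 2.15 / 4.06 × 100 = 53.0 %

53.0 %


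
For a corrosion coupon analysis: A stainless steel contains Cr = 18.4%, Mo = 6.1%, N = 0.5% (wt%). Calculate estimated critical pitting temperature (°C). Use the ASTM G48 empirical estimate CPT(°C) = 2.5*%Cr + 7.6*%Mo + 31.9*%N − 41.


Apply the ASTM G48 empirical CPT estimate: CPT(°C) = 2.5*%Cr + 7.6*%Mo + 31.9*%N − 41
2.5*18.4 = 46; 7.6*6.1 = 46.36; 31.9*0.5 = 15.95
CPT = 46 + 46.36 + 15.95 − 41 = 67.31 °C
Rounded to 0.1 °C: CPT ≈ 67.3 °C

67.3 °C


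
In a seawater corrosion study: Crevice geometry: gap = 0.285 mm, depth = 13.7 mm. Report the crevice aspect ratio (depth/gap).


Aspect ratio = depth / gap
Ratio = 13.7 / 0.285 = 48.1

48.1


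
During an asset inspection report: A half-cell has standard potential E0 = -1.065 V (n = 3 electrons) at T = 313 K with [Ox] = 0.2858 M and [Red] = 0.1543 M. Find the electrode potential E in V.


Apply the Nernst equation: E = E0 + (RT/nF)*ln([Ox]/[Red])
Step 1: RT/nF = 8.314*313/(3*96485) = 0.00899028 V
Step 2: [Ox]/[Red] = 0.2858/0.1543 = 1.852236
Step 3: ln(1.852236) = 0.616394
Step 4: correction = 0.00899028 * 0.616394 = 0.0055 V
E = -1.065 + 0.0055 = -1.0595 V

-1.0595 V


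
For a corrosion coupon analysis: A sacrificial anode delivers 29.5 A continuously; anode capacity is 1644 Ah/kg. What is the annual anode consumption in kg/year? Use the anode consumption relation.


Annual consumption = current * hours per year / capacity
Rate = 29.5 * 8760 / 1644 = 157.2 kg/year

157.2 kg/year


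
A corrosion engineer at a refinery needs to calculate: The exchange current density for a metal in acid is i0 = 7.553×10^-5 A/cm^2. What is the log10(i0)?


i0 = 7.553×10^-5 A/cm^2
log10(i0) = -4.122

-4.122


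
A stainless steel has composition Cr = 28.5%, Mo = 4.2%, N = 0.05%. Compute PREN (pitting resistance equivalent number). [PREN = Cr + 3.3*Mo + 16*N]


Apply the PREN formula: PREN = Cr + 3.3*Mo + 16*N
PREN = 28.5 + 3.3*4.2 + 16*0.05
PREN = 28.5 + 13.86 + 0.8 = 43.16

43.16


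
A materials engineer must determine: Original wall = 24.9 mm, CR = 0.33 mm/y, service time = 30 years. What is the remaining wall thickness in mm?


Remaining wall = original − CR × time
t = 24.9 − 0.33*30 = 24.9 − 9.9 = 15.0 mm

15.0 mm


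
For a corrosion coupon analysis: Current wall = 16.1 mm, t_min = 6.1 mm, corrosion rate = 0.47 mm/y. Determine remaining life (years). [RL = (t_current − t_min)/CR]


Apply the remaining-life relation: RL = (t_current − t_min) / CR
RL = (16.1 − 6.1) / 0.47 = 10.0 / 0.47 = 21.3 years

21.3 years


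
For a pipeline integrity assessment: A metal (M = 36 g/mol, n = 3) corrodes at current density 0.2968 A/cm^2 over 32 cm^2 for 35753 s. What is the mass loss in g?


Apply Faraday's law: m = i*A*t*M / (n*F)
Total charge passed Q = i*A*t = 0.2968*32*35753 = 339567.6928 C
m = Q*M/(n*F) = 339567.6928*36/(3*96485) = 42.233 g

42.233 g


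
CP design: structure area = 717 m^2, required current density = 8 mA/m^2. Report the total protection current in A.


I = area * current density, then convert mA → A (÷1000)
I = 717 * 8 / 1000 = 5.74 A

5.74 A


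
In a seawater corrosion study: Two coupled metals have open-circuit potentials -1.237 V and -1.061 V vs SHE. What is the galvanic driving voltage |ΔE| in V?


Driving voltage is the absolute potential difference.
|ΔE| = |-1.237 − (-1.061)| = 0.176 V

0.176 V


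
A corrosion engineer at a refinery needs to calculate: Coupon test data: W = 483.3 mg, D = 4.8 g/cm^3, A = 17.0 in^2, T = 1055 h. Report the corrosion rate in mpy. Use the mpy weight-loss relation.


Apply the mpy weight-loss relation: CR = 534 * W / (D * A * T)
Numerator: 534 * 483.3 = 258082.2
Denominator: 4.8 * 17.0 * 1055 = 86088.0
CR = 258082.2 / 86088.0 = 2.998 mpy

2.998 mpy


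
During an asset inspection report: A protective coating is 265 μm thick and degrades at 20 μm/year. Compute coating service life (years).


Service life = thickness / degradation rate
Life = 265 / 20 = 13.3 years

13.3 years


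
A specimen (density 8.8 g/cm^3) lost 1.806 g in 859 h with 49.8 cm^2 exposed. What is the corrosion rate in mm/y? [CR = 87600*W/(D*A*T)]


Apply the mm/y weight-loss relation: CR = 87600 * W / (D * A * T)
Numerator: 87600 * 1.806 = 158205.6
Denominator: 8.8 * 49.8 * 859 = 376448.16
CR = 158205.6 / 376448.16 = 0.4203 mm/y

0.4203 mm/y


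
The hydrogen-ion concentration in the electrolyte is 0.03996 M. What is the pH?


pH = −log10[H+]
pH = −log10(0.03996) = 1.4

1.4


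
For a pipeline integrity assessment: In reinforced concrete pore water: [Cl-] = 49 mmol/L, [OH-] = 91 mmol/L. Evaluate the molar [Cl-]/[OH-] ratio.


Threshold parameter = [Cl-] / [OH-] (molar basis; both in mmol/L, so units cancel)
Ratio = 49 / 91 = 0.54

0.54


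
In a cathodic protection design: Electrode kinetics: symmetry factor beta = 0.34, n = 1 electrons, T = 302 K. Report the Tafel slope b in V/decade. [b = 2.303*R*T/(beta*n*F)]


Apply the Tafel slope relation: b = 2.303*R*T/(beta*n*F)
Numerator: 2.303 * 8.314 * 302 = 5782.44
Denominator: 0.34 * 1 * 96485 = 32804.9
b = 5782.44 / 32804.9 = 0.1763 V/decade

0.1763 V/decade


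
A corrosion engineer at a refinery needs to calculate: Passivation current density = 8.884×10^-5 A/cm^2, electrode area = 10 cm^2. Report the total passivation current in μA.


I = i_pass * A, then convert A → μA (×10^6)
I = 8.884×10^-5 * 10 * 10^6 = 888.4 μA

888.4 μA


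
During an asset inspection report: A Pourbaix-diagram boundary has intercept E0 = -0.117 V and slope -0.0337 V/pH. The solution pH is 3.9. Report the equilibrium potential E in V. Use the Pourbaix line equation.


Apply the Pourbaix line equation: E = E0 + slope*pH
E = -0.117 + (-0.0337)*3.9 = -0.117 + (-0.13143) = -0.24843 V
Rounded to 4 decimal places: E = -0.2484 V

-0.2484 V


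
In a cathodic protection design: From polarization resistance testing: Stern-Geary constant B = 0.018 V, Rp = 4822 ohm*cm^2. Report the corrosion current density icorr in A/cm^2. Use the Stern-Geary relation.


Apply the Stern-Geary relation: icorr = B / Rp
icorr = 0.018 / 4822 = 3.733×10^-6 A/cm^2

3.733×10^-6 A/cm^2


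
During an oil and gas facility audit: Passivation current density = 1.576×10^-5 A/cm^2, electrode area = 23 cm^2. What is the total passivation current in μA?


I = i_pass * A, then convert A → μA (×10^6)
I = 1.576×10^-5 * 23 * 10^6 = 362.48 μA

362.48 μA


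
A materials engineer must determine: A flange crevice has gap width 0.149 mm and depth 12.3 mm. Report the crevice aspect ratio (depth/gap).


Aspect ratio = depth / gap
Ratio = 12.3 / 0.149 = 82.6

82.6


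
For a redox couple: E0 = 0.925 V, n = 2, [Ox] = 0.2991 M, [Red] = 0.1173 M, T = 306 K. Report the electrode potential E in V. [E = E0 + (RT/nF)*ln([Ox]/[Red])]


Apply the Nernst equation: E = E0 + (RT/nF)*ln([Ox]/[Red])
Step 1: RT/nF = 8.314*306/(2*96485) = 0.01318383 V
Step 2: [Ox]/[Red] = 0.2991/0.1173 = 2.549872
Step 3: ln(2.549872) = 0.936043
Step 4: correction = 0.01318383 * 0.936043 = 0.0123 V
E = 0.925 + 0.0123 = 0.9373 V

0.9373 V


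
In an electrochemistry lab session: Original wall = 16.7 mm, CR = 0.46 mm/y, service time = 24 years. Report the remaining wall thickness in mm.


Remaining wall = original − CR × time
t = 16.7 − 0.46*24 = 16.7 − 11.04 = 5.66 mm

5.66 mm


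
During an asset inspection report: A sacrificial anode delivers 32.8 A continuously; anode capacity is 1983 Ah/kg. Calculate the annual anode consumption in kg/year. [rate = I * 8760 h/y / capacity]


Annual consumption = current * hours per year / capacity
Rate = 32.8 * 8760 / 1983 = 144.9 kg/year

144.9 kg/year


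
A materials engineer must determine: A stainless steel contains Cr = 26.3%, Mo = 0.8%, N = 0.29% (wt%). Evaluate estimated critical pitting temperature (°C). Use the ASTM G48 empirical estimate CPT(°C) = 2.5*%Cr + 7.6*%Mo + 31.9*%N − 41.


Apply the ASTM G48 empirical CPT estimate: CPT(°C) = 2.5*%Cr + 7.6*%Mo + 31.9*%N − 41
2.5*26.3 = 65.75; 7.6*0.8 = 6.08; 31.9*0.29 = 9.251
CPT = 65.75 + 6.08 + 9.251 − 41 = 40.081 °C
Rounded to 0.1 °C: CPT ≈ 40.1 °C

40.1 °C


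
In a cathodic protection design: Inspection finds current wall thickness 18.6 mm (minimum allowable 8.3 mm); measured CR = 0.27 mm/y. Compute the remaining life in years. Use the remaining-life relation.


Apply the remaining-life relation: RL = (t_current − t_min) / CR
RL = (18.6 − 8.3) / 0.27 = 10.3 / 0.27 = 38.1 years

38.1 years


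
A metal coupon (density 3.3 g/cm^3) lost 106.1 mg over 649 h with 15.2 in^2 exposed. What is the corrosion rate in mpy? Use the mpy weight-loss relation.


Apply the mpy weight-loss relation: CR = 534 * W / (D * A * T)
Numerator: 534 * 106.1 = 56657.4
Denominator: 3.3 * 15.2 * 649 = 32553.84
CR = 56657.4 / 32553.84 = 1.7404 mpy

1.7404 mpy


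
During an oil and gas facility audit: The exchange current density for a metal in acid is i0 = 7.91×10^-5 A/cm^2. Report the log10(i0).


i0 = 7.91×10^-5 A/cm^2
log10(i0) = -4.102

-4.102


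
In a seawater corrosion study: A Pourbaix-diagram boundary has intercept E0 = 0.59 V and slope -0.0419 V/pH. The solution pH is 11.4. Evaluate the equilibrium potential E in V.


Apply the Pourbaix line equation: E = E0 + slope*pH
E = 0.59 + (-0.0419)*11.4 = 0.59 + (-0.47766) = 0.11234 V
Rounded to 3 decimal places: E = 0.112 V

0.112 V


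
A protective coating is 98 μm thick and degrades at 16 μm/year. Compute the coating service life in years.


Service life = thickness / degradation rate
Life = 98 / 16 = 6.1 years

6.1 years


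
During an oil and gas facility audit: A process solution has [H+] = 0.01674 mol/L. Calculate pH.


pH = −log10[H+]
pH = −log10(0.01674) = 1.78

1.78


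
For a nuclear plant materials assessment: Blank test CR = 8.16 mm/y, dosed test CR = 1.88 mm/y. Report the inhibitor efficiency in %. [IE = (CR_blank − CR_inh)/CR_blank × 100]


Apply the inhibitor-efficiency definition: IE = (CR_blank − CR_inh)/CR_blank × 100
IE = (8.16 − 1.88) / 8.16 × 100
IE = 6.28 / 8.16 × 100 = 77.0 %

77.0 %


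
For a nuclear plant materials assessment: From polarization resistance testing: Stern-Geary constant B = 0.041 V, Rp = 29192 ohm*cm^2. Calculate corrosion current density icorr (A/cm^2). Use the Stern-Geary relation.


Apply the Stern-Geary relation: icorr = B / Rp
icorr = 0.041 / 29192 = 1.404×10^-6 A/cm^2

1.404×10^-6 A/cm^2


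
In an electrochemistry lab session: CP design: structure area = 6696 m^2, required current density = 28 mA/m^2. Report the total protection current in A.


I = area * current density, then convert mA → A (÷1000)
I = 6696 * 28 / 1000 = 187.49 A

187.49 A


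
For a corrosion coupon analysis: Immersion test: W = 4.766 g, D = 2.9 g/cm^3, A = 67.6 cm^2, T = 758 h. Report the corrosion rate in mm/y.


Apply the mm/y weight-loss relation: CR = 87600 * W / (D * A * T)
Numerator: 87600 * 4.766 = 417501.6
Denominator: 2.9 * 67.6 * 758 = 148598.32
CR = 417501.6 / 148598.32 = 2.809598 mm/y

2.809598 mm/y


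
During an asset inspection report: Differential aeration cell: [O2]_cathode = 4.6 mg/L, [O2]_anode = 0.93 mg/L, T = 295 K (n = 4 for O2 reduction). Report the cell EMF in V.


Apply the Nernst concentration-cell relation: E = (RT/nF)*ln(C_cathode/C_anode)
RT/nF = 8.314*295/(4*96485) = 0.00635495 V
ln(4.6/0.93) = 1.59863
E = 0.00635495 * 1.59863 = 0.01016 V

0.01016 V


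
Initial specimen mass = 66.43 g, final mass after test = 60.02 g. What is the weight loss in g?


Weight loss = initial − final
WL = 66.43 − 60.02 = 6.41 g

6.41 g


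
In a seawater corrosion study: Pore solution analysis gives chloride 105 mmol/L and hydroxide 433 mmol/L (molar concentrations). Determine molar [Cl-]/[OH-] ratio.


Threshold parameter = [Cl-] / [OH-] (molar basis; both in mmol/L, so units cancel)
Ratio = 105 / 433 = 0.24

0.24


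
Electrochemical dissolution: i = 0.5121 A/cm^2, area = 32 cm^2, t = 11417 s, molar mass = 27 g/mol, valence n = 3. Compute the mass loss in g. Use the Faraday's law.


Apply Faraday's law: m = i*A*t*M / (n*F)
Total charge passed Q = i*A*t = 0.5121*32*11417 = 187092.6624 C
m = Q*M/(n*F) = 187092.6624*27/(3*96485) = 17.4518 g

17.4518 g


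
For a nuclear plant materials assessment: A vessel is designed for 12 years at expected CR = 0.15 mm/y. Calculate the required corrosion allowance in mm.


Corrosion allowance = CR × design life
CA = 0.15 * 12 = 1.8 mm

1.8 mm


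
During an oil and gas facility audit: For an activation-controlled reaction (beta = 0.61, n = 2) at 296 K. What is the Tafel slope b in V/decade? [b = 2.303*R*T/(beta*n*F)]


Apply the Tafel slope relation: b = 2.303*R*T/(beta*n*F)
Numerator: 2.303 * 8.314 * 296 = 5667.55
Denominator: 0.61 * 2 * 96485 = 117711.7
b = 5667.55 / 117711.7 = 0.0481 V/decade

0.0481 V/decade


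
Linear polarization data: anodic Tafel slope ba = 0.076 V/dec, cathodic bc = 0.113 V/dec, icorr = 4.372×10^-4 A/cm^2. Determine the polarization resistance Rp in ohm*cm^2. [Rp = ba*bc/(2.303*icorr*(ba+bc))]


Apply the Stern-Geary equation: Rp = ba*bc / (2.303*icorr*(ba+bc))
ba*bc = 0.076*0.113 = 0.008588
ba+bc = 0.189; 2.303*icorr*(ba+bc) = 2.303*4.372×10^-4*0.189 = 1.9029873×10^-4
Rp = 0.008588 / 1.9029873×10^-4 = 45.1 ohm*cm^2

45.1 ohm*cm^2


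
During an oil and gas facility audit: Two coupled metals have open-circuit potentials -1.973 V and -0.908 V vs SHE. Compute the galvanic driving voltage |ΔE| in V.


Driving voltage is the absolute potential difference.
|ΔE| = |-1.973 − (-0.908)| = 1.065 V

1.065 V


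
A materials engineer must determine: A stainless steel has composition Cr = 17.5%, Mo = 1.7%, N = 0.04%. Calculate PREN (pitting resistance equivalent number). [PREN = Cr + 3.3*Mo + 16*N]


Apply the PREN formula: PREN = Cr + 3.3*Mo + 16*N
PREN = 17.5 + 3.3*1.7 + 16*0.04
PREN = 17.5 + 5.61 + 0.64 = 23.75

23.75


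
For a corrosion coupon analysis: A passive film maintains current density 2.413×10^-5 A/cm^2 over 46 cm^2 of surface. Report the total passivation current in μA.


I = i_pass * A, then convert A → μA (×10^6)
I = 2.413×10^-5 * 46 * 10^6 = 1109.98 μA

1109.98 μA


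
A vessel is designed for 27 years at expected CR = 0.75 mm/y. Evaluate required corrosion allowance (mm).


Corrosion allowance = CR × design life
CA = 0.75 * 27 = 20.25 mm

20.25 mm


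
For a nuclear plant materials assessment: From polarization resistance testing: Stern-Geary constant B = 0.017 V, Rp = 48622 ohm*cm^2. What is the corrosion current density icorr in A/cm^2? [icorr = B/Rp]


Apply the Stern-Geary relation: icorr = B / Rp
icorr = 0.017 / 48622 = 3.496×10^-7 A/cm^2

3.496×10^-7 A/cm^2


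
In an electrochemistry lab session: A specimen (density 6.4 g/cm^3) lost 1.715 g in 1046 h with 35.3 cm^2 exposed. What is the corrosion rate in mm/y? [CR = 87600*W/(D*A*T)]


Apply the mm/y weight-loss relation: CR = 87600 * W / (D * A * T)
Numerator: 87600 * 1.715 = 150234.0
Denominator: 6.4 * 35.3 * 1046 = 236312.32
CR = 150234.0 / 236312.32 = 0.6357 mm/y

0.6357 mm/y


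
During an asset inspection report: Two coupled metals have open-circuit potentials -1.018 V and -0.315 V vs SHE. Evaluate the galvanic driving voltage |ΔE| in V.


Driving voltage is the absolute potential difference.
|ΔE| = |-1.018 − (-0.315)| = 0.703 V

0.703 V


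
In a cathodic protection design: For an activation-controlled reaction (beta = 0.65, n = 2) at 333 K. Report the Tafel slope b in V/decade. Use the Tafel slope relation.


Apply the Tafel slope relation: b = 2.303*R*T/(beta*n*F)
Numerator: 2.303 * 8.314 * 333 = 6376.0
Denominator: 0.65 * 2 * 96485 = 125430.5
b = 6376.0 / 125430.5 = 0.051 V/decade

0.051 V/decade


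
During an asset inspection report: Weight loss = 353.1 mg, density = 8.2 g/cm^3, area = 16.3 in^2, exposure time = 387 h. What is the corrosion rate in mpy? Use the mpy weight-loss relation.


Apply the mpy weight-loss relation: CR = 534 * W / (D * A * T)
Numerator: 534 * 353.1 = 188555.4
Denominator: 8.2 * 16.3 * 387 = 51726.42
CR = 188555.4 / 51726.42 = 3.645 mpy

3.645 mpy


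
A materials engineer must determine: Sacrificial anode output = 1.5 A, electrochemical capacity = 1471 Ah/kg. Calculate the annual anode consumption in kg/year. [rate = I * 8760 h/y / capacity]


Annual consumption = current * hours per year / capacity
Rate = 1.5 * 8760 / 1471 = 8.9 kg/year

8.9 kg/year


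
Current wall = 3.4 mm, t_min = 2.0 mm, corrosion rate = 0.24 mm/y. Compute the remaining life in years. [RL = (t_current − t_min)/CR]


Apply the remaining-life relation: RL = (t_current − t_min) / CR
RL = (3.4 − 2.0) / 0.24 = 1.4 / 0.24 = 5.8 years

5.8 years


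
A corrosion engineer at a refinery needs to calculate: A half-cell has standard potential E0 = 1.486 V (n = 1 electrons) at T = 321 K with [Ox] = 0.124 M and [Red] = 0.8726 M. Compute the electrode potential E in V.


Apply the Nernst equation: E = E0 + (RT/nF)*ln([Ox]/[Red])
Step 1: RT/nF = 8.314*321/(1*96485) = 0.0276602 V
Step 2: [Ox]/[Red] = 0.124/0.8726 = 0.142104
Step 3: ln(0.142104) = -1.951196
Step 4: correction = 0.0276602 * -1.951196 = -0.054 V
E = 1.486 + -0.054 = 1.432 V

1.432 V


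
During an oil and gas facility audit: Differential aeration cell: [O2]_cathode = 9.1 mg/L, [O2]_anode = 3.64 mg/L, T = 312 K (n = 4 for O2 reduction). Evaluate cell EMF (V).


Apply the Nernst concentration-cell relation: E = (RT/nF)*ln(C_cathode/C_anode)
RT/nF = 8.314*312/(4*96485) = 0.00672117 V
ln(9.1/3.64) = 0.91629
E = 0.00672117 * 0.91629 = 0.00616 V

0.00616 V


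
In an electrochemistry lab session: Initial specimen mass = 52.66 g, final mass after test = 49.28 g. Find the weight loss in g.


Weight loss = initial − final
WL = 52.66 − 49.28 = 3.38 g

3.38 g


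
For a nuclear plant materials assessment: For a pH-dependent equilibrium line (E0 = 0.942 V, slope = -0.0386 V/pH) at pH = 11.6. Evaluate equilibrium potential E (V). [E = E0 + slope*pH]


Apply the Pourbaix line equation: E = E0 + slope*pH
E = 0.942 + (-0.0386)*11.6 = 0.942 + (-0.44776) = 0.49424 V
Rounded to 3 decimal places: E = 0.494 V

0.494 V


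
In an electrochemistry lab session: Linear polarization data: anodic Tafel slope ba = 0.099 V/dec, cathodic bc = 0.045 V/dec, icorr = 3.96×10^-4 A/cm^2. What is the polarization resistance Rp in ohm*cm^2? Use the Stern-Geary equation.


Apply the Stern-Geary equation: Rp = ba*bc / (2.303*icorr*(ba+bc))
ba*bc = 0.099*0.045 = 0.004455
ba+bc = 0.144; 2.303*icorr*(ba+bc) = 2.303*3.96×10^-4*0.144 = 1.3132627×10^-4
Rp = 0.004455 / 1.3132627×10^-4 = 33.9 ohm*cm^2

33.9 ohm*cm^2


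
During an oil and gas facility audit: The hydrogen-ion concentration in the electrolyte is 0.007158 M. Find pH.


pH = −log10[H+]
pH = −log10(0.007158) = 2.15

2.15


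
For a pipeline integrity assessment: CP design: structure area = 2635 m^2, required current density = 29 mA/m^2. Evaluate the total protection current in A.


I = area * current density, then convert mA → A (÷1000)
I = 2635 * 29 / 1000 = 76.42 A

76.42 A


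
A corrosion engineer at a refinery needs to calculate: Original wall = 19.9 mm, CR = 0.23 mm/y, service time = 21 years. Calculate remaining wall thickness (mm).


Remaining wall = original − CR × time
t = 19.9 − 0.23*21 = 19.9 − 4.83 = 15.07 mm

15.07 mm


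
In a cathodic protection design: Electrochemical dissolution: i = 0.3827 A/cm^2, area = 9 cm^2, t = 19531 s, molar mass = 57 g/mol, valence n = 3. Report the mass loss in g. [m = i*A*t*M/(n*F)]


Apply Faraday's law: m = i*A*t*M / (n*F)
Total charge passed Q = i*A*t = 0.3827*9*19531 = 67270.6233 C
m = Q*M/(n*F) = 67270.6233*57/(3*96485) = 13.2471 g

13.2471 g


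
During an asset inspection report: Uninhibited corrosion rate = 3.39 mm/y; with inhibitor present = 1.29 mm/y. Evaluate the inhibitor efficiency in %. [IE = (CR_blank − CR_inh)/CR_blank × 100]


Apply the inhibitor-efficiency definition: IE = (CR_blank − CR_inh)/CR_blank × 100
IE = (3.39 − 1.29) / 3.39 × 100
IE = 2.1 / 3.39 × 100 = 61.9 %

61.9 %


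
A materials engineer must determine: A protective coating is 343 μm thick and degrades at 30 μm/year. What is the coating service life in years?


Service life = thickness / degradation rate
Life = 343 / 30 = 11.4 years

11.4 years


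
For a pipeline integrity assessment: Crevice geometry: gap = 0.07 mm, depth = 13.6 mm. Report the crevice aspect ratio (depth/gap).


Aspect ratio = depth / gap
Ratio = 13.6 / 0.07 = 194.3

194.3


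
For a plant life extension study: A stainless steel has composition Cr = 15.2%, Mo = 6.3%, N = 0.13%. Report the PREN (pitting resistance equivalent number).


Apply the PREN formula: PREN = Cr + 3.3*Mo + 16*N
PREN = 15.2 + 3.3*6.3 + 16*0.13
PREN = 15.2 + 20.79 + 2.08 = 38.07

38.07


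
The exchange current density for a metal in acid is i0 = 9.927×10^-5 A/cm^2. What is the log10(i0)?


i0 = 9.927×10^-5 A/cm^2
log10(i0) = -4.003

-4.003


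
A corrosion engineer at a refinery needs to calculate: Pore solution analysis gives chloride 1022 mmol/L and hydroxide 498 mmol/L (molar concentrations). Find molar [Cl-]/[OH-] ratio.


Threshold parameter = [Cl-] / [OH-] (molar basis; both in mmol/L, so units cancel)
Ratio = 1022 / 498 = 2.05

2.05


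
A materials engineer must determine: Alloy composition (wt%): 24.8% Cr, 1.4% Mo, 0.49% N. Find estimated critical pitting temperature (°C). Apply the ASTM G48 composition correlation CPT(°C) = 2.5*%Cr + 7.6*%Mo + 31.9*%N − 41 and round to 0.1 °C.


Apply the ASTM G48 empirical CPT estimate: CPT(°C) = 2.5*%Cr + 7.6*%Mo + 31.9*%N − 41
2.5*24.8 = 62; 7.6*1.4 = 10.64; 31.9*0.49 = 15.631
CPT = 62 + 10.64 + 15.631 − 41 = 47.271 °C
Rounded to 0.1 °C: CPT ≈ 47.3 °C

47.3 °C


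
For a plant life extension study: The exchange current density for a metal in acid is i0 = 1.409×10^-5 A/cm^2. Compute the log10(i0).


i0 = 1.409×10^-5 A/cm^2
log10(i0) = -4.851

-4.851


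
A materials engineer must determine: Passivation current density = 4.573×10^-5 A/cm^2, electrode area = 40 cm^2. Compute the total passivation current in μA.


I = i_pass * A, then convert A → μA (×10^6)
I = 4.573×10^-5 * 40 * 10^6 = 1829.2 μA

1829.2 μA


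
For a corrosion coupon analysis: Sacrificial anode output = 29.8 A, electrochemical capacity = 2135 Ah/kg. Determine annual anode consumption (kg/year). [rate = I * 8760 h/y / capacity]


Annual consumption = current * hours per year / capacity
Rate = 29.8 * 8760 / 2135 = 122.3 kg/year

122.3 kg/year


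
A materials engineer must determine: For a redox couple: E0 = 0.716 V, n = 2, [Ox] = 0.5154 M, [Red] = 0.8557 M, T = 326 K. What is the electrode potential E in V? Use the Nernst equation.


Apply the Nernst equation: E = E0 + (RT/nF)*ln([Ox]/[Red])
Step 1: RT/nF = 8.314*326/(2*96485) = 0.01404552 V
Step 2: [Ox]/[Red] = 0.5154/0.8557 = 0.602314
Step 3: ln(0.602314) = -0.506976
Step 4: correction = 0.01404552 * -0.506976 = -0.0071 V
E = 0.716 + -0.0071 = 0.7089 V

0.7089 V
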